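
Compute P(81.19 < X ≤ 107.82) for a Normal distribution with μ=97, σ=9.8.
0.811878

We have X ~ Normal(μ=97, σ=9.8).

To find P(81.19 < X ≤ 107.82), we use:
P(81.19 < X ≤ 107.82) = P(X ≤ 107.82) - P(X ≤ 81.19)
                 = F(107.82) - F(81.19)
                 = 0.865221 - 0.053343
                 = 0.811878

So there's approximately a 81.2% chance that X falls in this range.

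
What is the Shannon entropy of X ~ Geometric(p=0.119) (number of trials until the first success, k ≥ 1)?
3.0666 nats

We have X ~ Geometric(p=0.119) (number of trials until the first success, k ≥ 1).

The Shannon entropy measures the uncertainty or information content of the distribution.

For a Geometric distribution with p=0.119 (number of trials until the first success, k ≥ 1):
H(X) = 3.0666 nats

(In bits, this would be 4.4242 bits.)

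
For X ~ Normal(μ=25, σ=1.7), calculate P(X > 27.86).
0.046250

We have X ~ Normal(μ=25, σ=1.7).

P(X > 27.86) = 1 - P(X ≤ 27.86)
                = 1 - F(27.86)
                = 1 - 0.953750
                = 0.046250

So there's approximately a 4.6% chance that X exceeds 27.86.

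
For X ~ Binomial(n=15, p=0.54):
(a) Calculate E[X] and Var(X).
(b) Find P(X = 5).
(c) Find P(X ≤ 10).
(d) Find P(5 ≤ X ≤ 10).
(a) E[X] = 8.1000, Var(X) = 3.7260
(b) P(X = 5) = 0.058493
(c) P(X ≤ 10) = 0.894481
(d) P(5 ≤ X ≤ 10) = 0.863974

We have X ~ Binomial(n=15, p=0.54).

(a) Moments:
E[X] = 8.1000
Var(X) = 3.7260
σ = √Var(X) = 1.9303

(b) Point probability using PMF:
P(X = 5) = 0.058493

(c) Cumulative probability using CDF:
P(X ≤ 10) = F(10) = 0.894481

(d) Range probability:
P(5 ≤ X ≤ 10) = P(X ≤ 10) - P(X ≤ 4)
                   = F(10) - F(4)
                   = 0.894481 - 0.030507
                   = 0.863974

This means approximately 86.4% of outcomes fall in the interval [5, 10].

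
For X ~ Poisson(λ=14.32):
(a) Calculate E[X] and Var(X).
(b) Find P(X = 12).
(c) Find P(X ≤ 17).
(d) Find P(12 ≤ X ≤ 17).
(a) E[X] = 14.3200, Var(X) = 14.3200
(b) P(X = 12) = 0.093731
(c) P(X ≤ 17) = 0.803625
(d) P(12 ≤ X ≤ 17) = 0.569651

We have X ~ Poisson(λ=14.32).

(a) Moments:
E[X] = 14.3200
Var(X) = 14.3200
σ = √Var(X) = 3.7842

(b) Point probability using PMF:
P(X = 12) = 0.093731

(c) Cumulative probability using CDF:
P(X ≤ 17) = F(17) = 0.803625

(d) Range probability:
P(12 ≤ X ≤ 17) = P(X ≤ 17) - P(X ≤ 11)
                   = F(17) - F(11)
                   = 0.803625 - 0.233974
                   = 0.569651

This means approximately 57.0% of outcomes fall in the interval [12, 17].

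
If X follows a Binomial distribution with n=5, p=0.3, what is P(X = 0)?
0.168070

We have X ~ Binomial(n=5, p=0.3).

For a Binomial distribution, the PMF gives us the probability of each outcome.

Using the PMF formula:
P(X = 0) = 0.168070

Rounded to 4 decimal places: 0.1681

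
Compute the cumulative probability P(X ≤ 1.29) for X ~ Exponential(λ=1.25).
0.800611

We have X ~ Exponential(λ=1.25).

The CDF gives us P(X ≤ k).

Using the CDF:
P(X ≤ 1.29) = 0.800611

This means there's approximately a 80.1% chance that X is at most 1.29.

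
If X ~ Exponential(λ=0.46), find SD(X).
2.1739

We have X ~ Exponential(λ=0.46).

For an Exponential distribution with λ=0.46:
σ = √Var(X) = 2.1739

The standard deviation is the square root of the variance.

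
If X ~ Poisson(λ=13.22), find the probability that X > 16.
0.180718

We have X ~ Poisson(λ=13.22).

P(X > 16) = 1 - P(X ≤ 16)
                = 1 - F(16)
                = 1 - 0.819282
                = 0.180718

So there's approximately a 18.1% chance that X exceeds 16.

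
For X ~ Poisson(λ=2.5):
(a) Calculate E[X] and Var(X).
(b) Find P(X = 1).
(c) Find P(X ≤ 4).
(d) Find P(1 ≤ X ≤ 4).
(a) E[X] = 2.5000, Var(X) = 2.5000
(b) P(X = 1) = 0.205212
(c) P(X ≤ 4) = 0.891178
(d) P(1 ≤ X ≤ 4) = 0.809093

We have X ~ Poisson(λ=2.5).

(a) Moments:
E[X] = 2.5000
Var(X) = 2.5000
σ = √Var(X) = 1.5811

(b) Point probability using PMF:
P(X = 1) = 0.205212

(c) Cumulative probability using CDF:
P(X ≤ 4) = F(4) = 0.891178

(d) Range probability:
P(1 ≤ X ≤ 4) = P(X ≤ 4) - P(X ≤ 0)
                   = F(4) - F(0)
                   = 0.891178 - 0.082085
                   = 0.809093

This means approximately 80.9% of outcomes fall in the interval [1, 4].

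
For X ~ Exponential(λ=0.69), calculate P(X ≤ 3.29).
0.896698

We have X ~ Exponential(λ=0.69).

The CDF gives us P(X ≤ k).

Using the CDF:
P(X ≤ 3.29) = 0.896698

This means there's approximately a 89.7% chance that X is at most 3.29.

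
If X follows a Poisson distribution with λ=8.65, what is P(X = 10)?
0.113175

We have X ~ Poisson(λ=8.65).

For a Poisson distribution, the PMF gives us the probability of each outcome.

Using the PMF formula:
P(X = 10) = 0.113175

Rounded to 4 decimal places: 0.1132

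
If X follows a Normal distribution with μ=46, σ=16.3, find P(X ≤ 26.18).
0.112002

We have X ~ Normal(μ=46, σ=16.3).

The CDF gives us P(X ≤ k).

Using the CDF:
P(X ≤ 26.18) = 0.112002

This means there's approximately a 11.2% chance that X is at most 26.18.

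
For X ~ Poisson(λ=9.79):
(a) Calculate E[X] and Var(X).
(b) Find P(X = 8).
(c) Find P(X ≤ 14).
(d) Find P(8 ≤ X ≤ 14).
(a) E[X] = 9.7900, Var(X) = 9.7900
(b) P(X = 8) = 0.117219
(c) P(X ≤ 14) = 0.927020
(d) P(8 ≤ X ≤ 14) = 0.687285

We have X ~ Poisson(λ=9.79).

(a) Moments:
E[X] = 9.7900
Var(X) = 9.7900
σ = √Var(X) = 3.1289

(b) Point probability using PMF:
P(X = 8) = 0.117219

(c) Cumulative probability using CDF:
P(X ≤ 14) = F(14) = 0.927020

(d) Range probability:
P(8 ≤ X ≤ 14) = P(X ≤ 14) - P(X ≤ 7)
                   = F(14) - F(7)
                   = 0.927020 - 0.239736
                   = 0.687285

This means approximately 68.7% of outcomes fall in the interval [8, 14].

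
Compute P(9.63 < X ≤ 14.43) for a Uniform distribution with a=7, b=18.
0.436364

We have X ~ Uniform(a=7, b=18).

To find P(9.63 < X ≤ 14.43), we use:
P(9.63 < X ≤ 14.43) = P(X ≤ 14.43) - P(X ≤ 9.63)
                 = F(14.43) - F(9.63)
                 = 0.675455 - 0.239091
                 = 0.436364

So there's approximately a 43.6% chance that X falls in this range.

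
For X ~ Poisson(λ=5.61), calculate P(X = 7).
0.127033

We have X ~ Poisson(λ=5.61).

For a Poisson distribution, the PMF gives us the probability of each outcome.

Using the PMF formula:
P(X = 7) = 0.127033

Rounded to 4 decimal places: 0.1270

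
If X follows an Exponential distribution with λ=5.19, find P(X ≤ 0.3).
0.789233

We have X ~ Exponential(λ=5.19).

The CDF gives us P(X ≤ k).

Using the CDF:
P(X ≤ 0.3) = 0.789233

This means there's approximately a 78.9% chance that X is at most 0.3.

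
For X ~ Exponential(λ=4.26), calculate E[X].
0.2347

We have X ~ Exponential(λ=4.26).

For an Exponential distribution with λ=4.26:
E[X] = 0.2347

This is the expected (average) value of X.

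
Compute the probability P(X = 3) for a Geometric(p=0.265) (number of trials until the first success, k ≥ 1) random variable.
0.143160

We have X ~ Geometric(p=0.265) (number of trials until the first success, k ≥ 1).

For a Geometric distribution, the PMF gives us the probability of each outcome.

Using the PMF formula:
P(X = 3) = 0.143160

Rounded to 4 decimal places: 0.1432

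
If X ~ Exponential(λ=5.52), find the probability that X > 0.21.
0.313737

We have X ~ Exponential(λ=5.52).

P(X > 0.21) = 1 - P(X ≤ 0.21)
                = 1 - F(0.21)
                = 1 - 0.686263
                = 0.313737

So there's approximately a 31.4% chance that X exceeds 0.21.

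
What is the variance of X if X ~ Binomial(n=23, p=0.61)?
5.4717

We have X ~ Binomial(n=23, p=0.61).

For a Binomial distribution with n=23, p=0.61:
Var(X) = 5.4717

The variance measures the spread of the distribution around the mean.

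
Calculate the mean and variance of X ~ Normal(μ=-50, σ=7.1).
E[X] = -50.0000, Var(X) = 50.4100

We have X ~ Normal(μ=-50, σ=7.1).

For a Normal distribution with μ=-50, σ=7.1:

Expected value:
E[X] = -50.0000

Variance:
Var(X) = 50.4100

Standard deviation:
σ = √Var(X) = 7.1000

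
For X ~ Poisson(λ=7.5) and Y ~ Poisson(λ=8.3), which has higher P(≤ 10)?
X has higher probability (P(X ≤ 10) = 0.8622 > P(Y ≤ 10) = 0.7850)

Compute P(≤ 10) for each distribution:

X ~ Poisson(λ=7.5):
P(X ≤ 10) = 0.8622

Y ~ Poisson(λ=8.3):
P(Y ≤ 10) = 0.7850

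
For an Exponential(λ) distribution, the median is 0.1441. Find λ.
λ = 4.8102

For X ~ Exponential(λ), the CDF is F(x) = 1 - e^(-λx).
The median m satisfies F(m) = 0.5:
1 - e^(-λm) = 0.5
e^(-λm) = 0.5
λm = ln(2)
m = ln(2) / λ

Given m = 0.1441:
λ = ln(2) / 0.1441 = 0.693147 / 0.1441 = 4.8102

Verification: ln(2) / 4.8102 = 0.1441 ✓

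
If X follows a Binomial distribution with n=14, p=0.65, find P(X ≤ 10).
0.779504

We have X ~ Binomial(n=14, p=0.65).

The CDF gives us P(X ≤ k).

Using the CDF:
P(X ≤ 10) = 0.779504

This means there's approximately a 78.0% chance that X is at most 10.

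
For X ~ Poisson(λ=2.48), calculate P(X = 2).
0.257527

We have X ~ Poisson(λ=2.48).

For a Poisson distribution, the PMF gives us the probability of each outcome.

Using the PMF formula:
P(X = 2) = 0.257527

Rounded to 4 decimal places: 0.2575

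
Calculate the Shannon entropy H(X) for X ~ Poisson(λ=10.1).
2.5665 nats

We have X ~ Poisson(λ=10.1).

The Shannon entropy measures the uncertainty or information content of the distribution.

For a Poisson distribution with λ=10.1:
H(X) = 2.5665 nats

(In bits, this would be 3.7026 bits.)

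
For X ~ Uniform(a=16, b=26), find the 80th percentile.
24.0000

We have X ~ Uniform(a=16, b=26).

We want to find x such that P(X ≤ x) = 0.8.

This is the 80th percentile, which means 80% of values fall below this point.

Using the inverse CDF (quantile function):
x = F⁻¹(0.8) = 24.0000

Verification: P(X ≤ 24.0000) = 0.8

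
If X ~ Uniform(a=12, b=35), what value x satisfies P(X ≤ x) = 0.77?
29.7100

We have X ~ Uniform(a=12, b=35).

We want to find x such that P(X ≤ x) = 0.77.

This is the 77th percentile, which means 77% of values fall below this point.

Using the inverse CDF (quantile function):
x = F⁻¹(0.77) = 29.7100

Verification: P(X ≤ 29.7100) = 0.77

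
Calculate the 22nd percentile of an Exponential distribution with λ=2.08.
0.1195

We have X ~ Exponential(λ=2.08).

We want to find x such that P(X ≤ x) = 0.22.

This is the 22nd percentile, which means 22% of values fall below this point.

Using the inverse CDF (quantile function):
x = F⁻¹(0.22) = 0.1195

Verification: P(X ≤ 0.1195) = 0.22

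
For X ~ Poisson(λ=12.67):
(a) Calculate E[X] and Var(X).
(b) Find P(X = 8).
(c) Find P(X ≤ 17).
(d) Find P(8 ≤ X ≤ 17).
(a) E[X] = 12.6700, Var(X) = 12.6700
(b) P(X = 8) = 0.051782
(c) P(X ≤ 17) = 0.907684
(d) P(8 ≤ X ≤ 17) = 0.843633

We have X ~ Poisson(λ=12.67).

(a) Moments:
E[X] = 12.6700
Var(X) = 12.6700
σ = √Var(X) = 3.5595

(b) Point probability using PMF:
P(X = 8) = 0.051782

(c) Cumulative probability using CDF:
P(X ≤ 17) = F(17) = 0.907684

(d) Range probability:
P(8 ≤ X ≤ 17) = P(X ≤ 17) - P(X ≤ 7)
                   = F(17) - F(7)
                   = 0.907684 - 0.064051
                   = 0.843633

This means approximately 84.4% of outcomes fall in the interval [8, 17].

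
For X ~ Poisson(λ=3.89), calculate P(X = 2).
0.154691

We have X ~ Poisson(λ=3.89).

For a Poisson distribution, the PMF gives us the probability of each outcome.

Using the PMF formula:
P(X = 2) = 0.154691

Rounded to 4 decimal places: 0.1547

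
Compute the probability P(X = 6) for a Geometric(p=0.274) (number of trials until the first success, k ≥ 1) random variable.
0.055263

We have X ~ Geometric(p=0.274) (number of trials until the first success, k ≥ 1).

For a Geometric distribution, the PMF gives us the probability of each outcome.

Using the PMF formula:
P(X = 6) = 0.055263

Rounded to 4 decimal places: 0.0553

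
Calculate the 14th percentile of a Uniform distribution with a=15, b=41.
18.6400

We have X ~ Uniform(a=15, b=41).

We want to find x such that P(X ≤ x) = 0.14.

This is the 14th percentile, which means 14% of values fall below this point.

Using the inverse CDF (quantile function):
x = F⁻¹(0.14) = 18.6400

Verification: P(X ≤ 18.6400) = 0.14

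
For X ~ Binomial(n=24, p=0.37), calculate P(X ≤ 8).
0.443615

We have X ~ Binomial(n=24, p=0.37).

The CDF gives us P(X ≤ k).

Using the CDF:
P(X ≤ 8) = 0.443615

This means there's approximately a 44.4% chance that X is at most 8.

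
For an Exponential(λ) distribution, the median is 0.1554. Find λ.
λ = 4.4604

For X ~ Exponential(λ), the CDF is F(x) = 1 - e^(-λx).
The median m satisfies F(m) = 0.5:
1 - e^(-λm) = 0.5
e^(-λm) = 0.5
λm = ln(2)
m = ln(2) / λ

Given m = 0.1554:
λ = ln(2) / 0.1554 = 0.693147 / 0.1554 = 4.4604

Verification: ln(2) / 4.4604 = 0.1554 ✓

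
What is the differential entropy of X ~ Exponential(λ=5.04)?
-0.6174 nats

We have X ~ Exponential(λ=5.04).

The differential entropy measures the uncertainty or information content of the distribution.

For an Exponential distribution with λ=5.04:
h(X) = -0.6174 nats

(In bits, this would be -0.8907 bits.)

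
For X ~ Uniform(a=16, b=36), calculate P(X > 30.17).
0.291500

We have X ~ Uniform(a=16, b=36).

P(X > 30.17) = 1 - P(X ≤ 30.17)
                = 1 - F(30.17)
                = 1 - 0.708500
                = 0.291500

So there's approximately a 29.1% chance that X exceeds 30.17.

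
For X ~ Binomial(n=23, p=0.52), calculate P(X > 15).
0.068475

We have X ~ Binomial(n=23, p=0.52).

P(X > 15) = 1 - P(X ≤ 15)
                = 1 - F(15)
                = 1 - 0.931525
                = 0.068475

So there's approximately a 6.8% chance that X exceeds 15.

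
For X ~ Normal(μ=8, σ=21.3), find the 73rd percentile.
21.0529

We have X ~ Normal(μ=8, σ=21.3).

We want to find x such that P(X ≤ x) = 0.73.

This is the 73rd percentile, which means 73% of values fall below this point.

Using the inverse CDF (quantile function):
x = F⁻¹(0.73) = 21.0529

Verification: P(X ≤ 21.0529) = 0.73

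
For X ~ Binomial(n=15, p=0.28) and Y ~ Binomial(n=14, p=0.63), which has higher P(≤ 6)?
X has higher probability (P(X ≤ 6) = 0.9035 > P(Y ≤ 6) = 0.1012)

Compute P(≤ 6) for each distribution:

X ~ Binomial(n=15, p=0.28):
P(X ≤ 6) = 0.9035

Y ~ Binomial(n=14, p=0.63):
P(Y ≤ 6) = 0.1012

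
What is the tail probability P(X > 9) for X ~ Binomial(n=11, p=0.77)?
0.241780

We have X ~ Binomial(n=11, p=0.77).

P(X > 9) = 1 - P(X ≤ 9)
                = 1 - F(9)
                = 1 - 0.758220
                = 0.241780

So there's approximately a 24.2% chance that X exceeds 9.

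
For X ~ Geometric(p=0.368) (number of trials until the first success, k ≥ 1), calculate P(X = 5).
0.058711

We have X ~ Geometric(p=0.368) (number of trials until the first success, k ≥ 1).

For a Geometric distribution, the PMF gives us the probability of each outcome.

Using the PMF formula:
P(X = 5) = 0.058711

Rounded to 4 decimal places: 0.0587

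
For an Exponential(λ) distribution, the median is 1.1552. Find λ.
λ = 0.6000

For X ~ Exponential(λ), the CDF is F(x) = 1 - e^(-λx).
The median m satisfies F(m) = 0.5:
1 - e^(-λm) = 0.5
e^(-λm) = 0.5
λm = ln(2)
m = ln(2) / λ

Given m = 1.1552:
λ = ln(2) / 1.1552 = 0.693147 / 1.1552 = 0.6000

Verification: ln(2) / 0.6000 = 1.1552 ✓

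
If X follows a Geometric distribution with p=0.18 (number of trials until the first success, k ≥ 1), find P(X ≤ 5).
0.629260

We have X ~ Geometric(p=0.18) (number of trials until the first success, k ≥ 1).

The CDF gives us P(X ≤ k).

Using the CDF:
P(X ≤ 5) = 0.629260

This means there's approximately a 62.9% chance that X is at most 5.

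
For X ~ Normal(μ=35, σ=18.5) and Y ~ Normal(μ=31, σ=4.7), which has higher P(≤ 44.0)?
Y has higher probability (P(Y ≤ 44.0) = 0.9972 > P(X ≤ 44.0) = 0.6867)

Compute P(≤ 44.0) for each distribution:

X ~ Normal(μ=35, σ=18.5):
P(X ≤ 44.0) = 0.6867

Y ~ Normal(μ=31, σ=4.7):
P(Y ≤ 44.0) = 0.9972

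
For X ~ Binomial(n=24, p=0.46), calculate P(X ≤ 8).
0.148974

We have X ~ Binomial(n=24, p=0.46).

The CDF gives us P(X ≤ k).

Using the CDF:
P(X ≤ 8) = 0.148974

This means there's approximately a 14.9% chance that X is at most 8.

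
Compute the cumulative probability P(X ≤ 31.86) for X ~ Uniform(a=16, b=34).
0.881111

We have X ~ Uniform(a=16, b=34).

The CDF gives us P(X ≤ k).

Using the CDF:
P(X ≤ 31.86) = 0.881111

This means there's approximately a 88.1% chance that X is at most 31.86.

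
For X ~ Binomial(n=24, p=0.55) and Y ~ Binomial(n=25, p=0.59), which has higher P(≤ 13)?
X has higher probability (P(X ≤ 13) = 0.5461 > P(Y ≤ 13) = 0.3029)

Compute P(≤ 13) for each distribution:

X ~ Binomial(n=24, p=0.55):
P(X ≤ 13) = 0.5461

Y ~ Binomial(n=25, p=0.59):
P(Y ≤ 13) = 0.3029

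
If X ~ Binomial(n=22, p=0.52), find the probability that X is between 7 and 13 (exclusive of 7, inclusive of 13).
0.764141

We have X ~ Binomial(n=22, p=0.52).

To find P(7 < X ≤ 13), we use:
P(7 < X ≤ 13) = P(X ≤ 13) - P(X ≤ 7)
                 = F(13) - F(7)
                 = 0.809873 - 0.045733
                 = 0.764141

So there's approximately a 76.4% chance that X falls in this range.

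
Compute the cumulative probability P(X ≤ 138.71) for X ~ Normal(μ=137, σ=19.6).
0.534762

We have X ~ Normal(μ=137, σ=19.6).

The CDF gives us P(X ≤ k).

Using the CDF:
P(X ≤ 138.71) = 0.534762

This means there's approximately a 53.5% chance that X is at most 138.71.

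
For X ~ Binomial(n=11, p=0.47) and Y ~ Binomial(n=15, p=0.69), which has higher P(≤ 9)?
X has higher probability (P(X ≤ 9) = 0.9967 > P(Y ≤ 9) = 0.3084)

Compute P(≤ 9) for each distribution:

X ~ Binomial(n=11, p=0.47):
P(X ≤ 9) = 0.9967

Y ~ Binomial(n=15, p=0.69):
P(Y ≤ 9) = 0.3084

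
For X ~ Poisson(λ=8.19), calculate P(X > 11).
0.126126

We have X ~ Poisson(λ=8.19).

P(X > 11) = 1 - P(X ≤ 11)
                = 1 - F(11)
                = 1 - 0.873874
                = 0.126126

So there's approximately a 12.6% chance that X exceeds 11.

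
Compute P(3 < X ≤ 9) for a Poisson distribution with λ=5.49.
0.743905

We have X ~ Poisson(λ=5.49).

To find P(3 < X ≤ 9), we use:
P(3 < X ≤ 9) = P(X ≤ 9) - P(X ≤ 3)
                 = F(9) - F(3)
                 = 0.946740 - 0.202835
                 = 0.743905

So there's approximately a 74.4% chance that X falls in this range.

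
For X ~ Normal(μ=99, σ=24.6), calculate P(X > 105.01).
0.403496

We have X ~ Normal(μ=99, σ=24.6).

P(X > 105.01) = 1 - P(X ≤ 105.01)
                = 1 - F(105.01)
                = 1 - 0.596504
                = 0.403496

So there's approximately a 40.3% chance that X exceeds 105.01.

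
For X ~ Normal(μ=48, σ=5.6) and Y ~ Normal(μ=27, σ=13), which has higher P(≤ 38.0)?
Y has higher probability (P(Y ≤ 38.0) = 0.8013 > P(X ≤ 38.0) = 0.0371)

Compute P(≤ 38.0) for each distribution:

X ~ Normal(μ=48, σ=5.6):
P(X ≤ 38.0) = 0.0371

Y ~ Normal(μ=27, σ=13):
P(Y ≤ 38.0) = 0.8013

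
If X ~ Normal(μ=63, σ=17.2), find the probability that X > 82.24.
0.131654

We have X ~ Normal(μ=63, σ=17.2).

P(X > 82.24) = 1 - P(X ≤ 82.24)
                = 1 - F(82.24)
                = 1 - 0.868346
                = 0.131654

So there's approximately a 13.2% chance that X exceeds 82.24.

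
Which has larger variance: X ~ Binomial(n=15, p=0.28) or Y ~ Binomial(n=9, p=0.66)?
X has larger variance (3.0240 > 2.0196)

Compute the variance for each distribution:

X ~ Binomial(n=15, p=0.28):
Var(X) = 3.0240

Y ~ Binomial(n=9, p=0.66):
Var(Y) = 2.0196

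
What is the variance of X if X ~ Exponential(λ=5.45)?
0.0337

We have X ~ Exponential(λ=5.45).

For an Exponential distribution with λ=5.45:
Var(X) = 0.0337

The variance measures the spread of the distribution around the mean.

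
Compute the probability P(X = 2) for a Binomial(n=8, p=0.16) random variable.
0.251810

We have X ~ Binomial(n=8, p=0.16).

For a Binomial distribution, the PMF gives us the probability of each outcome.

Using the PMF formula:
P(X = 2) = 0.251810

Rounded to 4 decimal places: 0.2518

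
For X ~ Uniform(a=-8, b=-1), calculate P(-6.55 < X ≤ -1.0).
0.792857

We have X ~ Uniform(a=-8, b=-1).

To find P(-6.55 < X ≤ -1.0), we use:
P(-6.55 < X ≤ -1.0) = P(X ≤ -1.0) - P(X ≤ -6.55)
                 = F(-1.0) - F(-6.55)
                 = 1.000000 - 0.207143
                 = 0.792857

So there's approximately a 79.3% chance that X falls in this range.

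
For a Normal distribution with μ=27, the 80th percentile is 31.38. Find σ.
σ = 5.2042

For X ~ Normal(μ, σ), the p-th percentile satisfies x = μ + z_p × σ,
where z_p = Φ⁻¹(p) is the standard normal quantile.

Step 1: z_{0.8} = Φ⁻¹(0.8) = 0.8416

Step 2: Solve for σ:
31.38 = 27 + 0.8416 × σ
σ = (31.38 - 27) / 0.8416
σ = 4.38 / 0.8416
σ = 5.2042

Verification: μ + z × σ = 27 + 0.8416 × 5.2042 = 31.38 ✓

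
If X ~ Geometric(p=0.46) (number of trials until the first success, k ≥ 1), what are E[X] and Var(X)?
E[X] = 2.1739, Var(X) = 2.5520

We have X ~ Geometric(p=0.46) (number of trials until the first success, k ≥ 1).

For a Geometric distribution with p=0.46 (number of trials until the first success, k ≥ 1):

Expected value:
E[X] = 2.1739

Variance:
Var(X) = 2.5520

Standard deviation:
σ = √Var(X) = 1.5975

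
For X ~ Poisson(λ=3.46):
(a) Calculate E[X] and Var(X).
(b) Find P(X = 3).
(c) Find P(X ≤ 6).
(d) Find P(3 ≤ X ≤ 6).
(a) E[X] = 3.4600, Var(X) = 3.4600
(b) P(X = 3) = 0.216979
(c) P(X ≤ 6) = 0.937752
(d) P(3 ≤ X ≤ 6) = 0.609443

We have X ~ Poisson(λ=3.46).

(a) Moments:
E[X] = 3.4600
Var(X) = 3.4600
σ = √Var(X) = 1.8601

(b) Point probability using PMF:
P(X = 3) = 0.216979

(c) Cumulative probability using CDF:
P(X ≤ 6) = F(6) = 0.937752

(d) Range probability:
P(3 ≤ X ≤ 6) = P(X ≤ 6) - P(X ≤ 2)
                   = F(6) - F(2)
                   = 0.937752 - 0.328309
                   = 0.609443

This means approximately 60.9% of outcomes fall in the interval [3, 6].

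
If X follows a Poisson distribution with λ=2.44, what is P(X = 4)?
0.128727

We have X ~ Poisson(λ=2.44).

For a Poisson distribution, the PMF gives us the probability of each outcome.

Using the PMF formula:
P(X = 4) = 0.128727

Rounded to 4 decimal places: 0.1287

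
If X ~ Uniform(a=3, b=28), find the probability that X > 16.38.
0.464800

We have X ~ Uniform(a=3, b=28).

P(X > 16.38) = 1 - P(X ≤ 16.38)
                = 1 - F(16.38)
                = 1 - 0.535200
                = 0.464800

So there's approximately a 46.5% chance that X exceeds 16.38.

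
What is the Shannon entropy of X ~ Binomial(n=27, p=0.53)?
2.3717 nats

We have X ~ Binomial(n=27, p=0.53).

The Shannon entropy measures the uncertainty or information content of the distribution.

For a Binomial distribution with n=27, p=0.53:
H(X) = 2.3717 nats

(In bits, this would be 3.4217 bits.)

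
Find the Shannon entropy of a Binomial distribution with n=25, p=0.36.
2.2930 nats

We have X ~ Binomial(n=25, p=0.36).

The Shannon entropy measures the uncertainty or information content of the distribution.

For a Binomial distribution with n=25, p=0.36:
H(X) = 2.2930 nats

(In bits, this would be 3.3081 bits.)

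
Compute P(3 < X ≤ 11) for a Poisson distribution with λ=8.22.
0.835045

We have X ~ Poisson(λ=8.22).

To find P(3 < X ≤ 11), we use:
P(3 < X ≤ 11) = P(X ≤ 11) - P(X ≤ 3)
                 = F(11) - F(3)
                 = 0.871544 - 0.036498
                 = 0.835045

So there's approximately a 83.5% chance that X falls in this range.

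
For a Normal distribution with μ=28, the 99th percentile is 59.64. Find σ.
σ = 13.6007

For X ~ Normal(μ, σ), the p-th percentile satisfies x = μ + z_p × σ,
where z_p = Φ⁻¹(p) is the standard normal quantile.

Step 1: z_{0.99} = Φ⁻¹(0.99) = 2.3263

Step 2: Solve for σ:
59.64 = 28 + 2.3263 × σ
σ = (59.64 - 28) / 2.3263
σ = 31.64 / 2.3263
σ = 13.6007

Verification: μ + z × σ = 28 + 2.3263 × 13.6007 = 59.64 ✓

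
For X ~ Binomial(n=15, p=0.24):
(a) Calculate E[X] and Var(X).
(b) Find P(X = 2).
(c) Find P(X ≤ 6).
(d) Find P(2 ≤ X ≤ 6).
(a) E[X] = 3.6000, Var(X) = 2.7360
(b) P(X = 2) = 0.170682
(c) P(X ≤ 6) = 0.953668
(d) P(2 ≤ X ≤ 6) = 0.860154

We have X ~ Binomial(n=15, p=0.24).

(a) Moments:
E[X] = 3.6000
Var(X) = 2.7360
σ = √Var(X) = 1.6541

(b) Point probability using PMF:
P(X = 2) = 0.170682

(c) Cumulative probability using CDF:
P(X ≤ 6) = F(6) = 0.953668

(d) Range probability:
P(2 ≤ X ≤ 6) = P(X ≤ 6) - P(X ≤ 1)
                   = F(6) - F(1)
                   = 0.953668 - 0.093514
                   = 0.860154

This means approximately 86.0% of outcomes fall in the interval [2, 6].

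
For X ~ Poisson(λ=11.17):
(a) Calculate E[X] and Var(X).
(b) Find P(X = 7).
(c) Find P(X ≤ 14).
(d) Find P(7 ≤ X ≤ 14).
(a) E[X] = 11.1700, Var(X) = 11.1700
(b) P(X = 7) = 0.060656
(c) P(X ≤ 14) = 0.841392
(d) P(7 ≤ X ≤ 14) = 0.769499

We have X ~ Poisson(λ=11.17).

(a) Moments:
E[X] = 11.1700
Var(X) = 11.1700
σ = √Var(X) = 3.3422

(b) Point probability using PMF:
P(X = 7) = 0.060656

(c) Cumulative probability using CDF:
P(X ≤ 14) = F(14) = 0.841392

(d) Range probability:
P(7 ≤ X ≤ 14) = P(X ≤ 14) - P(X ≤ 6)
                   = F(14) - F(6)
                   = 0.841392 - 0.071893
                   = 0.769499

This means approximately 76.9% of outcomes fall in the interval [7, 14].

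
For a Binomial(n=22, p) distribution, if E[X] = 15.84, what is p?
p = 0.72

For a Binomial(n, p) distribution:
E[X] = n × p

Given n = 22 and E[X] = 15.84:
15.84 = 22 × p
p = 15.84 / 22 = 0.72

Verification: Binomial(22, 0.72) has E[X] = 15.84 ✓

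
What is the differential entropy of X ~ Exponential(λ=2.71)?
0.0031 nats

We have X ~ Exponential(λ=2.71).

The differential entropy measures the uncertainty or information content of the distribution.

For an Exponential distribution with λ=2.71:
h(X) = 0.0031 nats

(In bits, this would be 0.0044 bits.)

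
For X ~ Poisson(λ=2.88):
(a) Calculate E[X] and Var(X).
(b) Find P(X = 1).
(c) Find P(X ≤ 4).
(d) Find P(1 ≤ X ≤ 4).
(a) E[X] = 2.8800, Var(X) = 2.8800
(b) P(X = 1) = 0.161668
(c) P(X ≤ 4) = 0.835008
(d) P(1 ≤ X ≤ 4) = 0.778873

We have X ~ Poisson(λ=2.88).

(a) Moments:
E[X] = 2.8800
Var(X) = 2.8800
σ = √Var(X) = 1.6971

(b) Point probability using PMF:
P(X = 1) = 0.161668

(c) Cumulative probability using CDF:
P(X ≤ 4) = F(4) = 0.835008

(d) Range probability:
P(1 ≤ X ≤ 4) = P(X ≤ 4) - P(X ≤ 0)
                   = F(4) - F(0)
                   = 0.835008 - 0.056135
                   = 0.778873

This means approximately 77.9% of outcomes fall in the interval [1, 4].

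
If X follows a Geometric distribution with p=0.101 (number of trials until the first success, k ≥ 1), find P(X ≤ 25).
0.930178

We have X ~ Geometric(p=0.101) (number of trials until the first success, k ≥ 1).

The CDF gives us P(X ≤ k).

Using the CDF:
P(X ≤ 25) = 0.930178

This means there's approximately a 93.0% chance that X is at most 25.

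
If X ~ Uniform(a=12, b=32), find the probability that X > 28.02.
0.199000

We have X ~ Uniform(a=12, b=32).

P(X > 28.02) = 1 - P(X ≤ 28.02)
                = 1 - F(28.02)
                = 1 - 0.801000
                = 0.199000

So there's approximately a 19.9% chance that X exceeds 28.02.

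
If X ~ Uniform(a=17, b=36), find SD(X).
5.4848

We have X ~ Uniform(a=17, b=36).

For a Uniform distribution with a=17, b=36:
σ = √Var(X) = 5.4848

The standard deviation is the square root of the variance.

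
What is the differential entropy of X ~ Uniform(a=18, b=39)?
3.0445 nats

We have X ~ Uniform(a=18, b=39).

The differential entropy measures the uncertainty or information content of the distribution.

For a Uniform distribution with a=18, b=39:
h(X) = 3.0445 nats

(In bits, this would be 4.3923 bits.)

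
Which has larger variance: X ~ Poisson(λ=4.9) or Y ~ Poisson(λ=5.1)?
Y has larger variance (5.1000 > 4.9000)

Compute the variance for each distribution:

X ~ Poisson(λ=4.9):
Var(X) = 4.9000

Y ~ Poisson(λ=5.1):
Var(Y) = 5.1000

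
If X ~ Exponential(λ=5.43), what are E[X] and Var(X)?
E[X] = 0.1842, Var(X) = 0.0339

We have X ~ Exponential(λ=5.43).

For an Exponential distribution with λ=5.43:

Expected value:
E[X] = 0.1842

Variance:
Var(X) = 0.0339

Standard deviation:
σ = √Var(X) = 0.1842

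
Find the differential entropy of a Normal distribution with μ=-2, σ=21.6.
4.4916 nats

We have X ~ Normal(μ=-2, σ=21.6).

The differential entropy measures the uncertainty or information content of the distribution.

For a Normal distribution with μ=-2, σ=21.6:
h(X) = 4.4916 nats

(In bits, this would be 6.4801 bits.)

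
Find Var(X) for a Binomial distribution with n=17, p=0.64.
3.9168

We have X ~ Binomial(n=17, p=0.64).

For a Binomial distribution with n=17, p=0.64:
Var(X) = 3.9168

The variance measures the spread of the distribution around the mean.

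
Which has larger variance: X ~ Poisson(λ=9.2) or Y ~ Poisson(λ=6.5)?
X has larger variance (9.2000 > 6.5000)

Compute the variance for each distribution:

X ~ Poisson(λ=9.2):
Var(X) = 9.2000

Y ~ Poisson(λ=6.5):
Var(Y) = 6.5000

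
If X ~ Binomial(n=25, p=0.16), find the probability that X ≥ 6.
0.200246

We have X ~ Binomial(n=25, p=0.16).

For discrete distributions, P(X ≥ 6) = 1 - P(X ≤ 5).

P(X ≤ 5) = 0.799754
P(X ≥ 6) = 1 - 0.799754 = 0.200246

So there's approximately a 20.0% chance that X is at least 6.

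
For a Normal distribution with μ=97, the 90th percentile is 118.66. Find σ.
σ = 16.9014

For X ~ Normal(μ, σ), the p-th percentile satisfies x = μ + z_p × σ,
where z_p = Φ⁻¹(p) is the standard normal quantile.

Step 1: z_{0.9} = Φ⁻¹(0.9) = 1.2816

Step 2: Solve for σ:
118.66 = 97 + 1.2816 × σ
σ = (118.66 - 97) / 1.2816
σ = 21.66 / 1.2816
σ = 16.9014

Verification: μ + z × σ = 97 + 1.2816 × 16.9014 = 118.66 ✓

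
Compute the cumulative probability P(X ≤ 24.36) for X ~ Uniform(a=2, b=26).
0.931667

We have X ~ Uniform(a=2, b=26).

The CDF gives us P(X ≤ k).

Using the CDF:
P(X ≤ 24.36) = 0.931667

This means there's approximately a 93.2% chance that X is at most 24.36.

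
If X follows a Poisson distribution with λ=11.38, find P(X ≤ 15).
0.885721

We have X ~ Poisson(λ=11.38).

The CDF gives us P(X ≤ k).

Using the CDF:
P(X ≤ 15) = 0.885721

This means there's approximately a 88.6% chance that X is at most 15.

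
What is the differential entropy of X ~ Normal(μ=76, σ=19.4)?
4.3842 nats

We have X ~ Normal(μ=76, σ=19.4).

The differential entropy measures the uncertainty or information content of the distribution.

For a Normal distribution with μ=76, σ=19.4:
h(X) = 4.3842 nats

(In bits, this would be 6.3251 bits.)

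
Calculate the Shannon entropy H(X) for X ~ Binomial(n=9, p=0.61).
1.7953 nats

We have X ~ Binomial(n=9, p=0.61).

The Shannon entropy measures the uncertainty or information content of the distribution.

For a Binomial distribution with n=9, p=0.61:
H(X) = 1.7953 nats

(In bits, this would be 2.5900 bits.)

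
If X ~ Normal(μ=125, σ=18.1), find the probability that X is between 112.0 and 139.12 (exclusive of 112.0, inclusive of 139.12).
0.546030

We have X ~ Normal(μ=125, σ=18.1).

To find P(112.0 < X ≤ 139.12), we use:
P(112.0 < X ≤ 139.12) = P(X ≤ 139.12) - P(X ≤ 112.0)
                 = F(139.12) - F(112.0)
                 = 0.782337 - 0.236307
                 = 0.546030

So there's approximately a 54.6% chance that X falls in this range.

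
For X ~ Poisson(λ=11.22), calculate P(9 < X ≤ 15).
0.578069

We have X ~ Poisson(λ=11.22).

To find P(9 < X ≤ 15), we use:
P(9 < X ≤ 15) = P(X ≤ 15) - P(X ≤ 9)
                 = F(15) - F(9)
                 = 0.895189 - 0.317120
                 = 0.578069

So there's approximately a 57.8% chance that X falls in this range.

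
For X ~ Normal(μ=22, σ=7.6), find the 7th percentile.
10.7840

We have X ~ Normal(μ=22, σ=7.6).

We want to find x such that P(X ≤ x) = 0.07.

This is the 7th percentile, which means 7% of values fall below this point.

Using the inverse CDF (quantile function):
x = F⁻¹(0.07) = 10.7840

Verification: P(X ≤ 10.7840) = 0.07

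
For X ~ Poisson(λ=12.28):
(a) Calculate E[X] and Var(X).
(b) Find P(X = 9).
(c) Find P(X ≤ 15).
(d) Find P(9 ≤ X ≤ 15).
(a) E[X] = 12.2800, Var(X) = 12.2800
(b) P(X = 9) = 0.081262
(c) P(X ≤ 15) = 0.823449
(d) P(9 ≤ X ≤ 15) = 0.685925

We have X ~ Poisson(λ=12.28).

(a) Moments:
E[X] = 12.2800
Var(X) = 12.2800
σ = √Var(X) = 3.5043

(b) Point probability using PMF:
P(X = 9) = 0.081262

(c) Cumulative probability using CDF:
P(X ≤ 15) = F(15) = 0.823449

(d) Range probability:
P(9 ≤ X ≤ 15) = P(X ≤ 15) - P(X ≤ 8)
                   = F(15) - F(8)
                   = 0.823449 - 0.137524
                   = 0.685925

This means approximately 68.6% of outcomes fall in the interval [9, 15].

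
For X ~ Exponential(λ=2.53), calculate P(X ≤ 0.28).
0.507569

We have X ~ Exponential(λ=2.53).

The CDF gives us P(X ≤ k).

Using the CDF:
P(X ≤ 0.28) = 0.507569

This means there's approximately a 50.8% chance that X is at most 0.28.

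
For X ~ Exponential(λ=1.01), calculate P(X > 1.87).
0.151268

We have X ~ Exponential(λ=1.01).

P(X > 1.87) = 1 - P(X ≤ 1.87)
                = 1 - F(1.87)
                = 1 - 0.848732
                = 0.151268

So there's approximately a 15.1% chance that X exceeds 1.87.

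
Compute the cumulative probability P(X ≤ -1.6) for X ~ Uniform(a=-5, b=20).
0.136000

We have X ~ Uniform(a=-5, b=20).

The CDF gives us P(X ≤ k).

Using the CDF:
P(X ≤ -1.6) = 0.136000

This means there's approximately a 13.6% chance that X is at most -1.6.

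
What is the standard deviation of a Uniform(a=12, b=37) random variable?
7.2169

We have X ~ Uniform(a=12, b=37).

For a Uniform distribution with a=12, b=37:
σ = √Var(X) = 7.2169

The standard deviation is the square root of the variance.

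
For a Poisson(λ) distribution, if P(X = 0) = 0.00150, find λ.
λ = 6.5023

For a Poisson(λ) distribution, the PMF at 0 is:
P(X = 0) = λ^0 e^(-λ) / 0! = e^(-λ)

Given P(X = 0) = 0.00150:
e^(-λ) = 0.00150
-λ = ln(0.00150)
λ = -ln(0.00150) = 6.5023

Verification: e^(-6.5023) = 0.00150 ✓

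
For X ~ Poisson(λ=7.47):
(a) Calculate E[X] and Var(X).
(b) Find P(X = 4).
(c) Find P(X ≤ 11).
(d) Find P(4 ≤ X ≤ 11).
(a) E[X] = 7.4700, Var(X) = 7.4700
(b) P(X = 4) = 0.073942
(c) P(X ≤ 11) = 0.922502
(d) P(4 ≤ X ≤ 11) = 0.862179

We have X ~ Poisson(λ=7.47).

(a) Moments:
E[X] = 7.4700
Var(X) = 7.4700
σ = √Var(X) = 2.7331

(b) Point probability using PMF:
P(X = 4) = 0.073942

(c) Cumulative probability using CDF:
P(X ≤ 11) = F(11) = 0.922502

(d) Range probability:
P(4 ≤ X ≤ 11) = P(X ≤ 11) - P(X ≤ 3)
                   = F(11) - F(3)
                   = 0.922502 - 0.060323
                   = 0.862179

This means approximately 86.2% of outcomes fall in the interval [4, 11].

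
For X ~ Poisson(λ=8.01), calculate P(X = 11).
0.072461

We have X ~ Poisson(λ=8.01).

For a Poisson distribution, the PMF gives us the probability of each outcome.

Using the PMF formula:
P(X = 11) = 0.072461

Rounded to 4 decimal places: 0.0725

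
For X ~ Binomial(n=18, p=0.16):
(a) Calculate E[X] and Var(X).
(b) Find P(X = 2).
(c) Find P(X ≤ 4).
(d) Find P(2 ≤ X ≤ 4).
(a) E[X] = 2.8800, Var(X) = 2.4192
(b) P(X = 2) = 0.240658
(c) P(X ≤ 4) = 0.851758
(d) P(2 ≤ X ≤ 4) = 0.659763

We have X ~ Binomial(n=18, p=0.16).

(a) Moments:
E[X] = 2.8800
Var(X) = 2.4192
σ = √Var(X) = 1.5554

(b) Point probability using PMF:
P(X = 2) = 0.240658

(c) Cumulative probability using CDF:
P(X ≤ 4) = F(4) = 0.851758

(d) Range probability:
P(2 ≤ X ≤ 4) = P(X ≤ 4) - P(X ≤ 1)
                   = F(4) - F(1)
                   = 0.851758 - 0.191995
                   = 0.659763

This means approximately 66.0% of outcomes fall in the interval [2, 4].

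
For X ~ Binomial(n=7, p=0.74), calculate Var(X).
1.3468

We have X ~ Binomial(n=7, p=0.74).

For a Binomial distribution with n=7, p=0.74:
Var(X) = 1.3468

The variance measures the spread of the distribution around the mean.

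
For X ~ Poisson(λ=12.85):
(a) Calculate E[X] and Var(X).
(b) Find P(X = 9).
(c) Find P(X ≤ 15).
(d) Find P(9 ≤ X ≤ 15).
(a) E[X] = 12.8500, Var(X) = 12.8500
(b) P(X = 9) = 0.069132
(c) P(X ≤ 15) = 0.776722
(d) P(9 ≤ X ≤ 15) = 0.669904

We have X ~ Poisson(λ=12.85).

(a) Moments:
E[X] = 12.8500
Var(X) = 12.8500
σ = √Var(X) = 3.5847

(b) Point probability using PMF:
P(X = 9) = 0.069132

(c) Cumulative probability using CDF:
P(X ≤ 15) = F(15) = 0.776722

(d) Range probability:
P(9 ≤ X ≤ 15) = P(X ≤ 15) - P(X ≤ 8)
                   = F(15) - F(8)
                   = 0.776722 - 0.106818
                   = 0.669904

This means approximately 67.0% of outcomes fall in the interval [9, 15].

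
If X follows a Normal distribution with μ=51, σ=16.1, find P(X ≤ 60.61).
0.724711

We have X ~ Normal(μ=51, σ=16.1).

The CDF gives us P(X ≤ k).

Using the CDF:
P(X ≤ 60.61) = 0.724711

This means there's approximately a 72.5% chance that X is at most 60.61.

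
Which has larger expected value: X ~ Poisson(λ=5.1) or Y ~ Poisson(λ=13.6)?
Y has larger mean (13.6000 > 5.1000)

Compute the expected value for each distribution:

X ~ Poisson(λ=5.1):
E[X] = 5.1000

Y ~ Poisson(λ=13.6):
E[Y] = 13.6000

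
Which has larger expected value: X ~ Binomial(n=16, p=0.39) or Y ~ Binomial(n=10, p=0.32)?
X has larger mean (6.2400 > 3.2000)

Compute the expected value for each distribution:

X ~ Binomial(n=16, p=0.39):
E[X] = 6.2400

Y ~ Binomial(n=10, p=0.32):
E[Y] = 3.2000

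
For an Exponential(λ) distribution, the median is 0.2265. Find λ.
λ = 3.0603

For X ~ Exponential(λ), the CDF is F(x) = 1 - e^(-λx).
The median m satisfies F(m) = 0.5:
1 - e^(-λm) = 0.5
e^(-λm) = 0.5
λm = ln(2)
m = ln(2) / λ

Given m = 0.2265:
λ = ln(2) / 0.2265 = 0.693147 / 0.2265 = 3.0603

Verification: ln(2) / 3.0603 = 0.2265 ✓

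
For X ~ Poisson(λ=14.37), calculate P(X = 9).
0.041356

We have X ~ Poisson(λ=14.37).

For a Poisson distribution, the PMF gives us the probability of each outcome.

Using the PMF formula:
P(X = 9) = 0.041356

Rounded to 4 decimal places: 0.0414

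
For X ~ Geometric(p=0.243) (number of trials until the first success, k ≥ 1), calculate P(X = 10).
0.019837

We have X ~ Geometric(p=0.243) (number of trials until the first success, k ≥ 1).

For a Geometric distribution, the PMF gives us the probability of each outcome.

Using the PMF formula:
P(X = 10) = 0.019837

Rounded to 4 decimal places: 0.0198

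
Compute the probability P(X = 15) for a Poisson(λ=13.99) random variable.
0.098852

We have X ~ Poisson(λ=13.99).

For a Poisson distribution, the PMF gives us the probability of each outcome.

Using the PMF formula:
P(X = 15) = 0.098852

Rounded to 4 decimal places: 0.0989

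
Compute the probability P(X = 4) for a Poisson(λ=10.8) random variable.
0.011564

We have X ~ Poisson(λ=10.8).

For a Poisson distribution, the PMF gives us the probability of each outcome.

Using the PMF formula:
P(X = 4) = 0.011564

Rounded to 4 decimal places: 0.0116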